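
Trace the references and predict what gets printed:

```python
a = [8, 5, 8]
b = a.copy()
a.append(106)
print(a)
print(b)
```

Key concept: list.copy() creates independent copy.
Step by step:
`a = [8, 5, 8]` → a = [8, 5, 8]
`b = a.copy()` → b = [8, 5, 8]
`a.append(106)` → a = [8, 5, 8, 106]
`print(a)` → prints [8, 5, 8, 106]
`print(b)` → prints [8, 5, 8]

Answer:
[8, 5, 8, 106]
[8, 5, 8]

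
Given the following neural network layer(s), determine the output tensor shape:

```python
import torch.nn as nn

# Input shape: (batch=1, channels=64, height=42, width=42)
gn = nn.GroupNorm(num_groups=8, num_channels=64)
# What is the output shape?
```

Input: (1, 64, 42, 42) -> Output: (1, 64, 42, 42)

Answer: (1, 64, 42, 42)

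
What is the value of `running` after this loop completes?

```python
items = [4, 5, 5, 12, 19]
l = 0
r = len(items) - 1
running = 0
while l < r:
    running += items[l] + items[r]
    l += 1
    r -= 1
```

Sum of pairs from ends
`running` takes the values: 0 → 23 → 40

Answer: 40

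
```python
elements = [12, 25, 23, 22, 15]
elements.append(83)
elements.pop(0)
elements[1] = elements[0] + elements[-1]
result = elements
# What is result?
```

Trace:
`elements = [12, 25, 23, 22, 15]` → elements = [12, 25, 23, 22, 15]
`elements.append(83)` → elements = [12, 25, 23, 22, 15, 83]
`elements.pop(0)` → elements = [25, 23, 22, 15, 83]
`elements[1] = elements[0] + elements[-1]` → elements = [25, 108, 22, 15, 83]
`result = elements` → result = [25, 108, 22, 15, 83]
So result = [25, 108, 22, 15, 83]

Answer: [25, 108, 22, 15, 83]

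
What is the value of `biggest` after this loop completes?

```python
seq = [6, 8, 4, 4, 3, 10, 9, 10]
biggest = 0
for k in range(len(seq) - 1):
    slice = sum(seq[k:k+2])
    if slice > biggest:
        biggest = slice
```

Max sum of 2-element window in [6, 8, 4, 4, 3, 10, 9, 10]
`biggest` takes the values: 0 → 14 → 19

Answer: 19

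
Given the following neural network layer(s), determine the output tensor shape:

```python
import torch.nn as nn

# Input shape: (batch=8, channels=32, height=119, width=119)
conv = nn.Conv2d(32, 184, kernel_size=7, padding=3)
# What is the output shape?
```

Input: (8, 32, 119, 119) -> Output: (8, 184, 119, 119)

Answer: (8, 184, 119, 119)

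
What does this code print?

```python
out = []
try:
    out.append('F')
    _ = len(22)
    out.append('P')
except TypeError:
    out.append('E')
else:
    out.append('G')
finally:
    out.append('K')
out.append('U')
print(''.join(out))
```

Execution trace: 'F' (try body) → 'E' (except TypeError) → 'K' (finally) → 'U' (after the try/except). Output: FEKU

Answer: FEKU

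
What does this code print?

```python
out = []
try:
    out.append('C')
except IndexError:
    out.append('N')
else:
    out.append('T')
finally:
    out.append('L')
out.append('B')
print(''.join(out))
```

Execution trace: 'C' (try body, no exception) → 'T' (else) → 'L' (finally) → 'B' (after the try/except). Output: CTLB

Answer: CTLB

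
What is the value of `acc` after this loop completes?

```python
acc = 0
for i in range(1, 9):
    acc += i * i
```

Sum of squares 1² to 8² = 204
`acc` takes the values: 0 → 1 → 5 → 14 → 30 → 55 → 91 → 140 → 204

Answer: 204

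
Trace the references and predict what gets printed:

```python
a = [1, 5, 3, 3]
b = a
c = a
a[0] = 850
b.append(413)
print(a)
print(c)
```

Key concept: multiple aliases.
Step by step:
`a = [1, 5, 3, 3]` → a = [1, 5, 3, 3]
`b = a` → b = [1, 5, 3, 3] (same object as a)
`c = a` → c = [1, 5, 3, 3] (same object as a, b)
`a[0] = 850` → a = [850, 5, 3, 3] (same object as b, c); b = [850, 5, 3, 3] (same object as a, c); c = [850, 5, 3, 3] (same object as a, b)
`b.append(413)` → a = [850, 5, 3, 3, 413] (same object as b, c); b = [850, 5, 3, 3, 413] (same object as a, c); c = [850, 5, 3, 3, 413] (same object as a, b)
`print(a)` → prints [850, 5, 3, 3, 413]
`print(c)` → prints [850, 5, 3, 3, 413]

Answer:
[850, 5, 3, 3, 413]
[850, 5, 3, 3, 413]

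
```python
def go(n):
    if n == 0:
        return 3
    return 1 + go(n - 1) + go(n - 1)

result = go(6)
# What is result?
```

go(n) = 1 + 2·go(n-1), go(0)=3. Closed form: (3+1)·2^6 - 1 = 255.

Answer: 255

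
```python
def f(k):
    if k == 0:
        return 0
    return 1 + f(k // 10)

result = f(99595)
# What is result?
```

Count of digits of 99595: 5

Answer: 5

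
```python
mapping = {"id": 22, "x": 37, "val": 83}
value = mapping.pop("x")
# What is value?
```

Trace:
`mapping = {"id": 22, "x": 37, "val": 83}` → mapping = {'id': 22, 'x': 37, 'val': 83}
`value = mapping.pop("x")` → mapping = {'id': 22, 'val': 83}; value = 37
So value = 37

Answer: 37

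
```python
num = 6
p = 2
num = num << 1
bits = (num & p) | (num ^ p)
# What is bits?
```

Trace:
`num = 6` → num = 6
`p = 2` → p = 2
`num = num << 1` → num = 12
`bits = (num & p) | (num ^ p)` → bits = 14
So bits = 14

Answer: 14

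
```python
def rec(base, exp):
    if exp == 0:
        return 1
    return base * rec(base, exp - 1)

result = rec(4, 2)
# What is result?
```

rec(4, 2) = 4 * 4 = 16

Answer: 16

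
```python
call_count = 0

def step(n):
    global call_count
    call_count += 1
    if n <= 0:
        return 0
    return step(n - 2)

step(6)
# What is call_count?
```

Linear recursion stepping by 2: 4 calls from n=6 down to ≤0.

Answer: 4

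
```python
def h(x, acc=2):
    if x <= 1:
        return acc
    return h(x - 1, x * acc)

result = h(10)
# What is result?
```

Accumulator trace (n, acc): (10, 2) -> (9, 20) -> (8, 180) -> (7, 1440) -> (6, 10080) -> (5, 60480) -> (4, 302400) -> (3, 1209600) -> (2, 3628800) -> (1, 7257600) -> return 7257600

Answer: 7257600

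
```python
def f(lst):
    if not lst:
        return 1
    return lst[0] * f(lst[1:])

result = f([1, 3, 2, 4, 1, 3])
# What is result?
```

Product over [1, 3, 2, 4, 1, 3] = 1 * 3 * 2 * 4 * 1 * 3 = 72

Answer: 72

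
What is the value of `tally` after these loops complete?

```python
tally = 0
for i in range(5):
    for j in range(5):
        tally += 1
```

5 * 5 = 25
`tally` takes the values: 0 → 1 → 2 → 3 → 4 → 5 → 6 → 7 → 8 → 9 → 10 → 11 → 12 → 13 → 14 → 15 → 16 → 17 → 18 → 19 → 20 → 21 → 22 → 23 → 24 → 25

Answer: 25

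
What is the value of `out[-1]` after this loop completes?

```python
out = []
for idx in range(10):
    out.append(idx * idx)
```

Last element of squares 0 to 9
`out` takes the values: [] → [0] → [0, 1] → [0, 1, 4] → [0, 1, 4, 9] → [0, 1, 4, 9, 16] → [0, 1, 4, 9, 16, 25] → [0, 1, 4, 9, 16, 25, 36] → [0, 1, 4, 9, 16, 25, 36, 49] → [0, 1, 4, 9, 16, 25, 36, 49, 64] → [0, 1, 4, 9, 16, 25, 36, 49, 64, 81]
So `out[-1]` = 81

Answer: 81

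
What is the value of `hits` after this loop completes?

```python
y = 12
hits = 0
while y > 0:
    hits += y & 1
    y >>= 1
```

Count set bits in 12 (binary: 0b1100)
`hits` takes the values: 0 → 1 → 2

Answer: 2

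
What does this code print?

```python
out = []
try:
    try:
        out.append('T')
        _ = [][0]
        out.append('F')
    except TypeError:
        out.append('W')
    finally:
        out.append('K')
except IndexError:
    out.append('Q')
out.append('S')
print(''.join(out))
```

Execution trace: 'T' (inner try body) → 'K' (inner finally) → 'Q' (outer except IndexError) → 'S' (after the try/except). Output: TKQS

Answer: TKQS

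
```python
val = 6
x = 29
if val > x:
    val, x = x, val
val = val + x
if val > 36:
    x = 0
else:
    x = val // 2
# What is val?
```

Trace:
`val = 6` → val = 6
`x = 29` → x = 29
`if val > x: ...` → val > x is False → no variable changes
`val = val + x` → val = 35
`if val > 36: ...` → val > 36 is False, take else branch → x = 17
So val = 35

Answer: 35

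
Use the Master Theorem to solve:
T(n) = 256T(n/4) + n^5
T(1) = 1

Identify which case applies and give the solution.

a=256, b=4, f(n)=n^5. log_4(256) = 4. Since c=5 > 4 and the regularity condition holds (256(n/4)^5 = (256/4^5)n^5 with 256/4^5 < 1), Case 3 applies: T(n) = Θ(f(n)) = O(n^5).

Answer: O(n^5) - Case 3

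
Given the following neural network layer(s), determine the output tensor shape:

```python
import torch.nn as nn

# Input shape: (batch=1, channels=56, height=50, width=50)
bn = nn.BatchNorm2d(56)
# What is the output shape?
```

Input: (1, 56, 50, 50) -> Output: (1, 56, 50, 50)

Answer: (1, 56, 50, 50)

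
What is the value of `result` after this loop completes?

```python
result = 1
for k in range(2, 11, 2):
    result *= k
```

Product of even numbers 2 to 10
`result` takes the values: 1 → 2 → 8 → 48 → 384 → 3840

Answer: 3840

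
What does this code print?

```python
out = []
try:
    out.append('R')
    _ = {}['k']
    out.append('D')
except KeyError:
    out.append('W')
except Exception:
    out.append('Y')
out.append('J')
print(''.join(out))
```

Execution trace: 'R' (try body) → 'W' (except KeyError) → 'J' (after the try/except). Output: RWJ

Answer: RWJ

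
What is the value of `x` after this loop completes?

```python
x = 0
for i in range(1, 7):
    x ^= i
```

XOR of 1 to 6
`x` takes the values: 0 → 1 → 3 → 0 → 4 → 1 → 7

Answer: 7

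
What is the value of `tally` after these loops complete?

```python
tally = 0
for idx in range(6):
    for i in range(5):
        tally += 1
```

6 * 5 = 30
`tally` takes the values: 0 → 1 → 2 → 3 → 4 → 5 → 6 → 7 → 8 → 9 → 10 → 11 → 12 → 13 → 14 → 15 → 16 → 17 → 18 → 19 → 20 → 21 → 22 → 23 → 24 → 25 → 26 → 27 → 28 → 29 → 30

Answer: 30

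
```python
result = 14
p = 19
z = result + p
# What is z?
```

Trace:
`result = 14` → result = 14
`p = 19` → p = 19
`z = result + p` → z = 33
So z = 33

Answer: 33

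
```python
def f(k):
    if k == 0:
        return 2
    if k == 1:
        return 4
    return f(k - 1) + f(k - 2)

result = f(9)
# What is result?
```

Build up from base cases: f(0)=2, f(1)=4, f(2)=6, f(3)=10, f(4)=16, f(5)=26, f(6)=42, ..., f(9)=178

Answer: 178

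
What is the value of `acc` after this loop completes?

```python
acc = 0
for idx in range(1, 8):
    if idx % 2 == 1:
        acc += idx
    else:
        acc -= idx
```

Add odd, subtract even
`acc` takes the values: 0 → 1 → -1 → 2 → -2 → 3 → -3 → 4

Answer: 4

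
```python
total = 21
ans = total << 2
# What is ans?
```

Trace:
`total = 21` → total = 21
`ans = total << 2` → ans = 84
So ans = 84

Answer: 84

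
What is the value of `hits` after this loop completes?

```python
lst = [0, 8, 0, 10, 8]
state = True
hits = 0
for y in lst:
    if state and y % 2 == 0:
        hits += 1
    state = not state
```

Count even values at even positions
`hits` takes the values: 0 → 1 → 2 → 3

Answer: 3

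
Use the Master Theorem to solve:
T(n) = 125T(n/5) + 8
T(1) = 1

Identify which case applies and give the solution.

a=125, b=5, f(n)=8. log_5(125) = 3. Since c=0 < 3, Case 1 applies: T(n) = Θ(n^log_b(a)) = O(n^3).

Answer: O(n^3) - Case 1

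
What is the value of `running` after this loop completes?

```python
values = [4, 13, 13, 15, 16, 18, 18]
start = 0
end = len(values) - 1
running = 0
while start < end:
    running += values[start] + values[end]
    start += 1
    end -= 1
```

Sum of pairs from ends
`running` takes the values: 0 → 22 → 53 → 82

Answer: 82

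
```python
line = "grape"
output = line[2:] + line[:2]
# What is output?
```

Trace:
`line = "grape"` → line = 'grape'
`output = line[2:] + line[:2]` → output = 'apegr'
So output = 'apegr'

Answer: 'apegr'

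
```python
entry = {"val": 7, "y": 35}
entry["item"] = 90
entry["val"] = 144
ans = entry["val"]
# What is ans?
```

Trace:
`entry = {"val": 7, "y": 35}` → entry = {'val': 7, 'y': 35}
`entry["item"] = 90` → entry = {'val': 7, 'y': 35, 'item': 90}
`entry["val"] = 144` → entry = {'val': 144, 'y': 35, 'item': 90}
`ans = entry["val"]` → ans = 144
So ans = 144

Answer: 144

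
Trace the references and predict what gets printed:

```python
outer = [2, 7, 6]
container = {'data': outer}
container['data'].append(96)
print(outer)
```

Key concept: dict holds reference to list.
Step by step:
`outer = [2, 7, 6]` → outer = [2, 7, 6]
`container = {'data': outer}` → container = {'data': [2, 7, 6]}
`container['data'].append(96)` → outer = [2, 7, 6, 96]; container = {'data': [2, 7, 6, 96]}
`print(outer)` → prints [2, 7, 6, 96]

Answer: [2, 7, 6, 96]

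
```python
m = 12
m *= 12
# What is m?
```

Trace:
`m = 12` → m = 12
`m *= 12` → m = 144
So m = 144

Answer: 144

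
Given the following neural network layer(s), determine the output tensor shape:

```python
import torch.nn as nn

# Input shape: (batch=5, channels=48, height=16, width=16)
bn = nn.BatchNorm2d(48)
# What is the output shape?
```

Input: (5, 48, 16, 16) -> Output: (5, 48, 16, 16)

Answer: (5, 48, 16, 16)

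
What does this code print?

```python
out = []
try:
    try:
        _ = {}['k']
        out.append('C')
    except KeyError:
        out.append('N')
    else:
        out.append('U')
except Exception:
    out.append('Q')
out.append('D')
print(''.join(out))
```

Execution trace: 'N' (inner except KeyError) → 'D' (after the try/except). Output: ND

Answer: ND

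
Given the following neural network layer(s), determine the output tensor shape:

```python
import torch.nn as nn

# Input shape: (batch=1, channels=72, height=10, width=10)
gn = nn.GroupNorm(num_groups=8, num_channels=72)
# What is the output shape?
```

Input: (1, 72, 10, 10) -> Output: (1, 72, 10, 10)

Answer: (1, 72, 10, 10)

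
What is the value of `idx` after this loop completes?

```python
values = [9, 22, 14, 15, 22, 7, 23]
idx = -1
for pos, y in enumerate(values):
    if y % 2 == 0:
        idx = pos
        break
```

First even number index in [9, 22, 14, 15, 22, 7, 23]
`idx` takes the values: -1 → 1

Answer: 1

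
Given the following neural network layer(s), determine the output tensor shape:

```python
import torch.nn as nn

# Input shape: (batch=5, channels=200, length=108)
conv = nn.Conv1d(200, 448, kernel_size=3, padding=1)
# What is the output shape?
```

Input: (5, 200, 108) -> Output: (5, 448, 108)

Answer: (5, 448, 108)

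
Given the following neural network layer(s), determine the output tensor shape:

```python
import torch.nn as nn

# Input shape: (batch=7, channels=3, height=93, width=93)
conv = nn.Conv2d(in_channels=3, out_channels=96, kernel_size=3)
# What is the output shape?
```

Input: (7, 3, 93, 93) -> Output: (7, 96, 91, 91)

Answer: (7, 96, 91, 91)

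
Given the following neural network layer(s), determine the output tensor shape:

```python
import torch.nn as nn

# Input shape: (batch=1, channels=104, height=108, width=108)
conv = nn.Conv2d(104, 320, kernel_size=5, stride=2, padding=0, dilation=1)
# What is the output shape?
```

Input: (1, 104, 108, 108) -> Output: (1, 320, 52, 52)

Answer: (1, 320, 52, 52)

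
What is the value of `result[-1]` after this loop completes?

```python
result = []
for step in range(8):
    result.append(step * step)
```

Last element of squares 0 to 7
`result` takes the values: [] → [0] → [0, 1] → [0, 1, 4] → [0, 1, 4, 9] → [0, 1, 4, 9, 16] → [0, 1, 4, 9, 16, 25] → [0, 1, 4, 9, 16, 25, 36] → [0, 1, 4, 9, 16, 25, 36, 49]
So `result[-1]` = 49

Answer: 49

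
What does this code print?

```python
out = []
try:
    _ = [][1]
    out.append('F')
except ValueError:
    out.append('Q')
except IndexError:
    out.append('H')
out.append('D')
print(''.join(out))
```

Execution trace: 'H' (except IndexError) → 'D' (after the try/except). Output: HD

Answer: HD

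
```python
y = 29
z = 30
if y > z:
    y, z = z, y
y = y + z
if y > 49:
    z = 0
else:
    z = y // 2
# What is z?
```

Trace:
`y = 29` → y = 29
`z = 30` → z = 30
`if y > z: ...` → y > z is False → no variable changes
`y = y + z` → y = 59
`if y > 49: ...` → y > 49 is True → z = 0
So z = 0

Answer: 0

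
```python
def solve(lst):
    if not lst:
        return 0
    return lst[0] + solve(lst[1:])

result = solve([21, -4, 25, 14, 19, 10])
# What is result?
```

21 + (-4) + 25 + 14 + 19 + 10 + 0 = 85

Answer: 85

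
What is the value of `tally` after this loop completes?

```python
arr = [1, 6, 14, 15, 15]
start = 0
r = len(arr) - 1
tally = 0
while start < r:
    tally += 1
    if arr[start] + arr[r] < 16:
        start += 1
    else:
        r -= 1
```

Steps to find pair summing to 16
`tally` takes the values: 0 → 1 → 2 → 3 → 4

Answer: 4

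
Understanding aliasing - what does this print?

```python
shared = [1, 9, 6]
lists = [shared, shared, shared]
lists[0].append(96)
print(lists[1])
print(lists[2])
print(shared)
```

Key concept: list of same reference.
Step by step:
`shared = [1, 9, 6]` → shared = [1, 9, 6]
`lists = [shared, shared, shared]` → lists = [[1, 9, 6], [1, 9, 6], [1, 9, 6]]
`lists[0].append(96)` → shared = [1, 9, 6, 96]; lists = [[1, 9, 6, 96], [1, 9, 6, 96], [1, 9, 6, 96]]
`print(lists[1])` → prints [1, 9, 6, 96]
`print(lists[2])` → prints [1, 9, 6, 96]
`print(shared)` → prints [1, 9, 6, 96]

Answer:
[1, 9, 6, 96]
[1, 9, 6, 96]
[1, 9, 6, 96]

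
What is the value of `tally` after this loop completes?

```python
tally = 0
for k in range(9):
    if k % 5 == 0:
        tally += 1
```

Count numbers divisible by 5 in range(9)
`tally` takes the values: 0 → 1 → 2

Answer: 2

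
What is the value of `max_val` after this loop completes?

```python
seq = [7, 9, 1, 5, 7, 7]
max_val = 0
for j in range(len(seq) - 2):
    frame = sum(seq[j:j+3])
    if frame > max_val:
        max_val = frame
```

Max sum of 3-element window in [7, 9, 1, 5, 7, 7]
`max_val` takes the values: 0 → 17 → 19

Answer: 19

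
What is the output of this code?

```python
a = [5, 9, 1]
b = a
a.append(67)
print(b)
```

Key concept: basic list aliasing.
Step by step:
`a = [5, 9, 1]` → a = [5, 9, 1]
`b = a` → b = [5, 9, 1] (same object as a)
`a.append(67)` → a = [5, 9, 1, 67] (same object as b); b = [5, 9, 1, 67] (same object as a)
`print(b)` → prints [5, 9, 1, 67]

Answer: [5, 9, 1, 67]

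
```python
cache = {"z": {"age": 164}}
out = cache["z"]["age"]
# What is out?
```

Trace:
`cache = {"z": {"age": 164}}` → cache = {'z': {'age': 164}}
`out = cache["z"]["age"]` → out = 164
So out = 164

Answer: 164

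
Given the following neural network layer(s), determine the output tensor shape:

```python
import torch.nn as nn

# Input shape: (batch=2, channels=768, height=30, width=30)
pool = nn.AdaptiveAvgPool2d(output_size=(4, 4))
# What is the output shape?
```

Input: (2, 768, 30, 30) -> Output: (2, 768, 4, 4)

Answer: (2, 768, 4, 4)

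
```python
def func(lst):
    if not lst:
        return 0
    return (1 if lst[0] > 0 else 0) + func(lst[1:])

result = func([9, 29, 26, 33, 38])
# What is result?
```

Count of positive elements in [9, 29, 26, 33, 38] = 5

Answer: 5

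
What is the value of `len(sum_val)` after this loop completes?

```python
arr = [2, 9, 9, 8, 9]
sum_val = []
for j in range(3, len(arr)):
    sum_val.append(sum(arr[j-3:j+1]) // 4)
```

Number of 4-element averages
`sum_val` takes the values: [] → [7] → [7, 8]
So `len(sum_val)` = 2

Answer: 2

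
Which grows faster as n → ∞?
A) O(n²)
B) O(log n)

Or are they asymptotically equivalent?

O(n²) vs O(log n): Higher order terms dominate.

Answer: A) O(n²) grows faster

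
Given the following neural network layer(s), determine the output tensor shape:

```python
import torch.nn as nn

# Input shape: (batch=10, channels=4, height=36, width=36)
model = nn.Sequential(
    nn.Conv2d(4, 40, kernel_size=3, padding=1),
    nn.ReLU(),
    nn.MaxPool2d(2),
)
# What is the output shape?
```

Input: (10, 4, 36, 36) -> after Conv2d: (10, 40, 36, 36) -> after ReLU: (10, 40, 36, 36) -> Output: (10, 40, 18, 18)

Answer: (10, 40, 18, 18)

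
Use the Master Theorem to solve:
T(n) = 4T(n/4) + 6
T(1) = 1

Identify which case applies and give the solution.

a=4, b=4, f(n)=6. log_4(4) = 1. Since c=0 < 1, Case 1 applies: T(n) = Θ(n^log_b(a)) = O(n).

Answer: O(n) - Case 1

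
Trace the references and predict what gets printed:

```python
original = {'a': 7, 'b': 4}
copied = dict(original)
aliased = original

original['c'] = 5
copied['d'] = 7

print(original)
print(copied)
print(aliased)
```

Key concept: dict() creates copy, assignment creates alias.
Step by step:
`original = {'a': 7, 'b': 4}` → original = {'a': 7, 'b': 4}
`copied = dict(original)` → copied = {'a': 7, 'b': 4}
`aliased = original` → aliased = {'a': 7, 'b': 4} (same object as original)
`original['c'] = 5` → original = {'a': 7, 'b': 4, 'c': 5} (same object as aliased); aliased = {'a': 7, 'b': 4, 'c': 5} (same object as original)
`copied['d'] = 7` → copied = {'a': 7, 'b': 4, 'd': 7}
`print(original)` → prints {'a': 7, 'b': 4, 'c': 5}
`print(copied)` → prints {'a': 7, 'b': 4, 'd': 7}
`print(aliased)` → prints {'a': 7, 'b': 4, 'c': 5}

Answer:
{'a': 7, 'b': 4, 'c': 5}
{'a': 7, 'b': 4, 'd': 7}
{'a': 7, 'b': 4, 'c': 5}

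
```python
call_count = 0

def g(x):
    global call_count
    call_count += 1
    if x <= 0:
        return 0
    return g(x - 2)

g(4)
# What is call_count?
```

Linear recursion stepping by 2: 3 calls from x=4 down to ≤0.

Answer: 3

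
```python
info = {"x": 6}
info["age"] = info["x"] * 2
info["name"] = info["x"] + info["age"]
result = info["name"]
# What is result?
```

Trace:
`info = {"x": 6}` → info = {'x': 6}
`info["age"] = info["x"] * 2` → info = {'x': 6, 'age': 12}
`info["name"] = info["x"] + info["age"]` → info = {'x': 6, 'age': 12, 'name': 18}
`result = info["name"]` → result = 18
So result = 18

Answer: 18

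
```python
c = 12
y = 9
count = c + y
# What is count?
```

Trace:
`c = 12` → c = 12
`y = 9` → y = 9
`count = c + y` → count = 21
So count = 21

Answer: 21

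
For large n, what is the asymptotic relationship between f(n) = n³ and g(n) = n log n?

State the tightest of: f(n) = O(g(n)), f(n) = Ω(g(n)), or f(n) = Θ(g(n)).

n³ vs n log n: f(n) = Ω(g(n)) but not O(g(n)) — n³ grows strictly faster than n log n.

Answer: f(n) = Ω(g(n)) but not O(g(n)) — n³ grows strictly faster than n log n.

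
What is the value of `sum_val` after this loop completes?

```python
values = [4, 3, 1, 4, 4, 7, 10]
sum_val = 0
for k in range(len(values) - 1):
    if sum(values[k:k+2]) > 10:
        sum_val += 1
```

Count windows with sum > 10
`sum_val` takes the values: 0 → 1 → 2

Answer: 2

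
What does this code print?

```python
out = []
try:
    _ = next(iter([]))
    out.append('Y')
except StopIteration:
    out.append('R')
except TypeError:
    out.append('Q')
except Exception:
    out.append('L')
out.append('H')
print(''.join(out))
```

Execution trace: 'R' (except StopIteration) → 'H' (after the try/except). Output: RH

Answer: RH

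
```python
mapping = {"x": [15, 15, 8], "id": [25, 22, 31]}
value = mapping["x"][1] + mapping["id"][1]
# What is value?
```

Trace:
`mapping = {"x": [15, 15, 8], "id": [25, 22, 31]}` → mapping = {'x': [15, 15, 8], 'id': [25, 22, 31]}
`value = mapping["x"][1] + mapping["id"][1]` → value = 37
So value = 37

Answer: 37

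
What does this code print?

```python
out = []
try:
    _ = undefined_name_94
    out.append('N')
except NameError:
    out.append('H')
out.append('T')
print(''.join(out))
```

Execution trace: 'H' (except NameError) → 'T' (after the try/except). Output: HT

Answer: HT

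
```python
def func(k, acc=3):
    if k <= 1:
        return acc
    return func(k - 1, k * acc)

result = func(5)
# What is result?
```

Accumulator trace (n, acc): (5, 3) -> (4, 15) -> (3, 60) -> (2, 180) -> (1, 360) -> return 360

Answer: 360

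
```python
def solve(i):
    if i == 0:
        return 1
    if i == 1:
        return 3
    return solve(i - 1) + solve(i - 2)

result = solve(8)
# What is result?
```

Build up from base cases: solve(0)=1, solve(1)=3, solve(2)=4, solve(3)=7, solve(4)=11, solve(5)=18, solve(6)=29, ..., solve(8)=76

Answer: 76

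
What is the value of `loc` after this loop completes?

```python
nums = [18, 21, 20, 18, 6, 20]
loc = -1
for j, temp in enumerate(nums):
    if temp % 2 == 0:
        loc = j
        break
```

First even number index in [18, 21, 20, 18, 6, 20]
`loc` takes the values: -1 → 0

Answer: 0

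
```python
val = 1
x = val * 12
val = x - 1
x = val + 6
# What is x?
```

Trace:
`val = 1` → val = 1
`x = val * 12` → x = 12
`val = x - 1` → val = 11
`x = val + 6` → x = 17
So x = 17

Answer: 17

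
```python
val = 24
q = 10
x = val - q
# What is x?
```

Trace:
`val = 24` → val = 24
`q = 10` → q = 10
`x = val - q` → x = 14
So x = 14

Answer: 14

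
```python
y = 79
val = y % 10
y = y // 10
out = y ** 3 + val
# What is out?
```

Trace:
`y = 79` → y = 79
`val = y % 10` → val = 9
`y = y // 10` → y = 7
`out = y ** 3 + val` → out = 352
So out = 352

Answer: 352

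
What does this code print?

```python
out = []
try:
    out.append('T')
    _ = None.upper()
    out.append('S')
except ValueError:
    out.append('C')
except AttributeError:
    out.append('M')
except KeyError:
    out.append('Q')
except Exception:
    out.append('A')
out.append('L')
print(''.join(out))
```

Execution trace: 'T' (try body) → 'M' (except AttributeError) → 'L' (after the try/except). Output: TML

Answer: TML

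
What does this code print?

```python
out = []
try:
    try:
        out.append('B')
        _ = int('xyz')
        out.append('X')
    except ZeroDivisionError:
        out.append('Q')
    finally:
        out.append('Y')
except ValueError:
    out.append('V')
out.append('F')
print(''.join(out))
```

Execution trace: 'B' (inner try body) → 'Y' (inner finally) → 'V' (outer except ValueError) → 'F' (after the try/except). Output: BYVF

Answer: BYVF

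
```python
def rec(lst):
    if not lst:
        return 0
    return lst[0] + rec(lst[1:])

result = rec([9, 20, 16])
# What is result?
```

9 + 20 + 16 + 0 = 45

Answer: 45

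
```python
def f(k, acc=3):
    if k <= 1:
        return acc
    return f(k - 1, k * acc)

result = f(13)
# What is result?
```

Accumulator trace (n, acc): (13, 3) -> (12, 39) -> (11, 468) -> (10, 5148) -> (9, 51480) -> (8, 463320) -> (7, 3706560) -> (6, 25945920) -> (5, 155675520) -> (4, 778377600) -> (3, 3113510400) -> (2, 9340531200) -> (1, 18681062400) -> return 18681062400

Answer: 18681062400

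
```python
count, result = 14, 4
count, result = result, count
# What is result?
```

Trace:
`count, result = 14, 4` → count = 14; result = 4
`count, result = result, count` → count = 4; result = 14
So result = 14

Answer: 14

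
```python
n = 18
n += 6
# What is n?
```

Trace:
`n = 18` → n = 18
`n += 6` → n = 24
So n = 24

Answer: 24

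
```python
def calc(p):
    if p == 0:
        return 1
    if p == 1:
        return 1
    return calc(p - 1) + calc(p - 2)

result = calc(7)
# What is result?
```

Build up from base cases: calc(0)=1, calc(1)=1, calc(2)=2, calc(3)=3, calc(4)=5, calc(5)=8, calc(6)=13, ..., calc(7)=21

Answer: 21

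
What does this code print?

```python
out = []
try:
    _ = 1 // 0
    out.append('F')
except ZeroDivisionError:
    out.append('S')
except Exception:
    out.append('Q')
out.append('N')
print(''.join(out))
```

Execution trace: 'S' (except ZeroDivisionError) → 'N' (after the try/except). Output: SN

Answer: SN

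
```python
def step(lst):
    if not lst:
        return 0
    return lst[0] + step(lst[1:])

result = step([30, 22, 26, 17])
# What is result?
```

30 + 22 + 26 + 17 + 0 = 95

Answer: 95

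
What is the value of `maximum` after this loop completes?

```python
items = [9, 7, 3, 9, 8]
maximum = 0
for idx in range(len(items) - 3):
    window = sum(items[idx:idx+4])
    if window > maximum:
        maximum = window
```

Max sum of 4-element window in [9, 7, 3, 9, 8]
`maximum` takes the values: 0 → 28

Answer: 28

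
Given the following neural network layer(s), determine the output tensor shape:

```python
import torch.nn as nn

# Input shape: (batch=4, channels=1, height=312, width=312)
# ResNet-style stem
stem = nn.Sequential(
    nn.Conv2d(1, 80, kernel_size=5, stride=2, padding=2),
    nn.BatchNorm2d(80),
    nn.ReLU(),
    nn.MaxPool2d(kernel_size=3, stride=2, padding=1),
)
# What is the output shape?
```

Input: (4, 1, 312, 312) -> after Conv2d 5x5 stride=2: (4, 80, 156, 156) -> Output: (4, 80, 78, 78)

Answer: (4, 80, 78, 78)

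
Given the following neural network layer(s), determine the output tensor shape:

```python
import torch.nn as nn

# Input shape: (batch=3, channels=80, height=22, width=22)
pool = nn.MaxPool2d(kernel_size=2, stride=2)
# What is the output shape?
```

Input: (3, 80, 22, 22) -> Output: (3, 80, 11, 11)

Answer: (3, 80, 11, 11)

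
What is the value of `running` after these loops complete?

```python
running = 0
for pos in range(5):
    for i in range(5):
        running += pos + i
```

Sum of all pos+i for pos,i in 5x5
`running` takes the values: 0 → 1 → 3 → 6 → 10 → 11 → 13 → 16 → 20 → 25 → 27 → 30 → 34 → 39 → 45 → 48 → 52 → 57 → 63 → 70 → 74 → 79 → 85 → 92 → 100

Answer: 100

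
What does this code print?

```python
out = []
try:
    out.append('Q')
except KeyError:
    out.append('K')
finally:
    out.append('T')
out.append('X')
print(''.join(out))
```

Execution trace: 'Q' (try body, no exception) → 'T' (finally) → 'X' (after the try/except). Output: QTX

Answer: QTX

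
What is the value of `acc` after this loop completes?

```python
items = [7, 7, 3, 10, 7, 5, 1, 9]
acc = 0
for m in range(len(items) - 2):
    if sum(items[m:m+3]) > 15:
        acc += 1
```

Count windows with sum > 15
`acc` takes the values: 0 → 1 → 2 → 3 → 4

Answer: 4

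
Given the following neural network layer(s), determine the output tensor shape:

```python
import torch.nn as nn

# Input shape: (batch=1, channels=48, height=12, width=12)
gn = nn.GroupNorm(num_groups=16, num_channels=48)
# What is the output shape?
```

Input: (1, 48, 12, 12) -> Output: (1, 48, 12, 12)

Answer: (1, 48, 12, 12)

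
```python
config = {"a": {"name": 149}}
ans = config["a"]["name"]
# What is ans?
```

Trace:
`config = {"a": {"name": 149}}` → config = {'a': {'name': 149}}
`ans = config["a"]["name"]` → ans = 149
So ans = 149

Answer: 149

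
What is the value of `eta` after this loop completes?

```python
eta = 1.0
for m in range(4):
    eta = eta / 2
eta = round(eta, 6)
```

Halving LR 4 times: 1 / 2^4
`eta` takes the values: 1.0 → 0.5 → 0.25 → 0.125 → 0.0625

Answer: 0.0625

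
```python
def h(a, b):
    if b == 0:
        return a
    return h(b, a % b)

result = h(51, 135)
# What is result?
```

h(51, 135) -> h(135, 51) -> h(51, 33) -> h(33, 18) -> h(18, 15) -> h(15, 3) -> h(3, 0) -> 3

Answer: 3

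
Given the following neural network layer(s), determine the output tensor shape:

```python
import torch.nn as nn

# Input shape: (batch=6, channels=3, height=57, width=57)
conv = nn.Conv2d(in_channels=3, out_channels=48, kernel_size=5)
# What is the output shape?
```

Input: (6, 3, 57, 57) -> Output: (6, 48, 53, 53)

Answer: (6, 48, 53, 53)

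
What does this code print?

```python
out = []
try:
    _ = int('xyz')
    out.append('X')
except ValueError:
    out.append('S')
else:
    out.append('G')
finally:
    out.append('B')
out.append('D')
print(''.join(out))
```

Execution trace: 'S' (except ValueError) → 'B' (finally) → 'D' (after the try/except). Output: SBD

Answer: SBD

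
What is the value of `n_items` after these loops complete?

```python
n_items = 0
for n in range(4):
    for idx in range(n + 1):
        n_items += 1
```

Triangle: 1 + 2 + ... + 4
`n_items` takes the values: 0 → 1 → 2 → 3 → 4 → 5 → 6 → 7 → 8 → 9 → 10

Answer: 10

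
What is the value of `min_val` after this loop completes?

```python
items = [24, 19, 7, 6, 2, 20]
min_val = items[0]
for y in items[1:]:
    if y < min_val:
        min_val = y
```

Minimum of [24, 19, 7, 6, 2, 20]
`min_val` takes the values: 24 → 19 → 7 → 6 → 2

Answer: 2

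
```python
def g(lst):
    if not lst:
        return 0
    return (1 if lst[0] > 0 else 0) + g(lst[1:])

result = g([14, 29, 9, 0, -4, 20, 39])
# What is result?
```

Count of positive elements in [14, 29, 9, 0, -4, 20, 39] = 5

Answer: 5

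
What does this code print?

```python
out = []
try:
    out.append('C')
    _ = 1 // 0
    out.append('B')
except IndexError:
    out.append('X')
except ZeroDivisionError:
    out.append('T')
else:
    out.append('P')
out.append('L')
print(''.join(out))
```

Execution trace: 'C' (try body) → 'T' (except ZeroDivisionError) → 'L' (after the try/except). Output: CTL

Answer: CTL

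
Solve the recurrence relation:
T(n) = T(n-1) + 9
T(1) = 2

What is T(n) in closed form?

Unrolling: T(n) = T(1) + 9·(n-1) = 2 + 9(n-1) = 9n - 7.

Answer: T(n) = 9n - 7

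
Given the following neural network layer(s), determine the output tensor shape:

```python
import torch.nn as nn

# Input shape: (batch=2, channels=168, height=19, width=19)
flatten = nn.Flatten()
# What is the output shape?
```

Input: (2, 168, 19, 19) -> Output: (2, 60648)

Answer: (2, 60648)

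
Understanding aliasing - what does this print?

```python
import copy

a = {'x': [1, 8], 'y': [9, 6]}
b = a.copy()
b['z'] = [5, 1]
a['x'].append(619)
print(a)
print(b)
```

Key concept: shallow copy of dict with mutable values.
Step by step:
`a = {'x': [1, 8], 'y': [9, 6]}` → a = {'x': [1, 8], 'y': [9, 6]}
`b = a.copy()` → b = {'x': [1, 8], 'y': [9, 6]}
`b['z'] = [5, 1]` → b = {'x': [1, 8], 'y': [9, 6], 'z': [5, 1]}
`a['x'].append(619)` → a = {'x': [1, 8, 619], 'y': [9, 6]}; b = {'x': [1, 8, 619], 'y': [9, 6], 'z': [5, 1]}
`print(a)` → prints {'x': [1, 8, 619], 'y': [9, 6]}
`print(b)` → prints {'x': [1, 8, 619], 'y': [9, 6], 'z': [5, 1]}

Answer:
{'x': [1, 8, 619], 'y': [9, 6]}
{'x': [1, 8, 619], 'y': [9, 6], 'z': [5, 1]}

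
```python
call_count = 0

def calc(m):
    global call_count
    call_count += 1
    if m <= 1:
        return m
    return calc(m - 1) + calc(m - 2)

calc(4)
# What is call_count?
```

Calls(m) = 1 + Calls(m-1) + Calls(m-2); Calls(0)=Calls(1)=1. For m=4 this gives 9.

Answer: 9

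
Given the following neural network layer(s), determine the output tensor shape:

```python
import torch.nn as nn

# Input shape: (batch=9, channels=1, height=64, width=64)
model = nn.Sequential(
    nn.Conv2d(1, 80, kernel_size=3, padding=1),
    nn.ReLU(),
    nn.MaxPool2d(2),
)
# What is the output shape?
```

Input: (9, 1, 64, 64) -> after Conv2d: (9, 80, 64, 64) -> after ReLU: (9, 80, 64, 64) -> Output: (9, 80, 32, 32)

Answer: (9, 80, 32, 32)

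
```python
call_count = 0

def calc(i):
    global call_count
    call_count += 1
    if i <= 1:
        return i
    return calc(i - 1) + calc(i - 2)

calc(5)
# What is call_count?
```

Calls(i) = 1 + Calls(i-1) + Calls(i-2); Calls(0)=Calls(1)=1. For i=5 this gives 15.

Answer: 15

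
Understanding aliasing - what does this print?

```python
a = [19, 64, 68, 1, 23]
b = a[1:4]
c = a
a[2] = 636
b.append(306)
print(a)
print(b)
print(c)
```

Key concept: slice vs alias.
Step by step:
`a = [19, 64, 68, 1, 23]` → a = [19, 64, 68, 1, 23]
`b = a[1:4]` → b = [64, 68, 1]
`c = a` → c = [19, 64, 68, 1, 23] (same object as a)
`a[2] = 636` → a = [19, 64, 636, 1, 23] (same object as c); c = [19, 64, 636, 1, 23] (same object as a)
`b.append(306)` → b = [64, 68, 1, 306]
`print(a)` → prints [19, 64, 636, 1, 23]
`print(b)` → prints [64, 68, 1, 306]
`print(c)` → prints [19, 64, 636, 1, 23]

Answer:
[19, 64, 636, 1, 23]
[64, 68, 1, 306]
[19, 64, 636, 1, 23]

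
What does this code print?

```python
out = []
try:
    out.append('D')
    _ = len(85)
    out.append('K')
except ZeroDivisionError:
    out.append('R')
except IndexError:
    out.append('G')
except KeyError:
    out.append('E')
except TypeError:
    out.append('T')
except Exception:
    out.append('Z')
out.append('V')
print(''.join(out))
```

Execution trace: 'D' (try body) → 'T' (except TypeError) → 'V' (after the try/except). Output: DTV

Answer: DTV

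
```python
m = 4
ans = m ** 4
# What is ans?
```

Trace:
`m = 4` → m = 4
`ans = m ** 4` → ans = 256
So ans = 256

Answer: 256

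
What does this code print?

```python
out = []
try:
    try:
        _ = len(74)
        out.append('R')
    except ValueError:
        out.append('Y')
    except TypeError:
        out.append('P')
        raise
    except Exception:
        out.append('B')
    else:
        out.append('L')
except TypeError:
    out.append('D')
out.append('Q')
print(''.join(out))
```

Execution trace: 'P' (inner except TypeError) → 'D' (outer except TypeError) → 'Q' (after the try/except). Output: PDQ

Answer: PDQ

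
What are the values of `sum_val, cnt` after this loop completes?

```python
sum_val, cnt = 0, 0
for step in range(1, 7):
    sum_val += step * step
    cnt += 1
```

Sum of squares and count
`sum_val, cnt` takes the values: (0, 0) → (1, 0) → (1, 1) → (5, 1) → (5, 2) → (14, 2) → (14, 3) → (30, 3) → (30, 4) → (55, 4) → (55, 5) → (91, 5) → (91, 6)

Answer: 91, 6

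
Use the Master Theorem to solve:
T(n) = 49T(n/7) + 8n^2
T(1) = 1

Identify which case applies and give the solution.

a=49, b=7, f(n)=8n^2. log_7(49) = 2. Since c=2 = 2, Case 2 applies: T(n) = Θ(n^log_b(a) · log n) = O(n^2 log n).

Answer: O(n^2 log n) - Case 2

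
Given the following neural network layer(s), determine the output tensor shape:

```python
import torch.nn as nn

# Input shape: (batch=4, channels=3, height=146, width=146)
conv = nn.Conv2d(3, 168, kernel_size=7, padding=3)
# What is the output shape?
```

Input: (4, 3, 146, 146) -> Output: (4, 168, 146, 146)

Answer: (4, 168, 146, 146)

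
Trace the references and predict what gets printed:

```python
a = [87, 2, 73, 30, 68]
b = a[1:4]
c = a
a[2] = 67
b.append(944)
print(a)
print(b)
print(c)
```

Key concept: slice vs alias.
Step by step:
`a = [87, 2, 73, 30, 68]` → a = [87, 2, 73, 30, 68]
`b = a[1:4]` → b = [2, 73, 30]
`c = a` → c = [87, 2, 73, 30, 68] (same object as a)
`a[2] = 67` → a = [87, 2, 67, 30, 68] (same object as c); c = [87, 2, 67, 30, 68] (same object as a)
`b.append(944)` → b = [2, 73, 30, 944]
`print(a)` → prints [87, 2, 67, 30, 68]
`print(b)` → prints [2, 73, 30, 944]
`print(c)` → prints [87, 2, 67, 30, 68]

Answer:
[87, 2, 67, 30, 68]
[2, 73, 30, 944]
[87, 2, 67, 30, 68]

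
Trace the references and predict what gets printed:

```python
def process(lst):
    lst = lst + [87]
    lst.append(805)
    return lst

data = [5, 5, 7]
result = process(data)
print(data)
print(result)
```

Key concept: rebinding parameter vs mutation.
Step by step:
`data = [5, 5, 7]` → data = [5, 5, 7]
`result = process(data)` → result = [5, 5, 7, 87, 805]
`print(data)` → prints [5, 5, 7]
`print(result)` → prints [5, 5, 7, 87, 805]

Answer:
[5, 5, 7]
[5, 5, 7, 87, 805]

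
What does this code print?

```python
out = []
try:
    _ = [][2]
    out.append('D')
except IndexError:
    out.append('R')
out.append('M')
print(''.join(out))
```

Execution trace: 'R' (except IndexError) → 'M' (after the try/except). Output: RM

Answer: RM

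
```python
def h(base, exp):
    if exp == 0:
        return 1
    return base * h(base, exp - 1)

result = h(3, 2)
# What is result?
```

h(3, 2) = 3 * 3 = 9

Answer: 9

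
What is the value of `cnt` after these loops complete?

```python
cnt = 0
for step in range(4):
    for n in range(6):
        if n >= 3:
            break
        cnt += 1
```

Inner breaks at 3, outer runs 4 times
`cnt` takes the values: 0 → 1 → 2 → 3 → 4 → 5 → 6 → 7 → 8 → 9 → 10 → 11 → 12

Answer: 12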